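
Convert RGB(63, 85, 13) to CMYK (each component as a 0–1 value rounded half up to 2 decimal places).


R'=63/255≈0.2471, G'=85/255≈0.3333, B'=13/255≈0.0510
K = 1 - max(R',G',B') = 1 - 85/255 = 170/255 = 0.66666… → 0.67
(1-R'-K)/(1-K) simplifies to (max-R)/max with max = 85:
C = (85-63)/85 = 22/85 = 0.25882… → 0.26
M = (85-85)/85 = 0/85 = 0 → 0.00
Y = (85-13)/85 = 72/85 = 0.84705… → 0.85
= CMYK(0.26, 0.00, 0.85, 0.67)


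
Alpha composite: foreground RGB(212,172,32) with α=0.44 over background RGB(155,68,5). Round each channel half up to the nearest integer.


C = α×F + (1-α)×B, with 1-α = 0.56
R: 0.44×212 + 0.56×155 = 93.28 + 86.80 = 180.08 → 180
G: 0.44×172 + 0.56×68 = 75.68 + 38.08 = 113.76 → 114
B: 0.44×32 + 0.56×5 = 14.08 + 2.80 = 16.88 → 17
= RGB(180, 114, 17)


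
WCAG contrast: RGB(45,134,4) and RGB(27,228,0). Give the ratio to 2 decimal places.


Linearize each sRGB channel c=v/255: c/12.92 if c ≤ 0.04045 else ((c+0.055)/1.055)^2.4
L = 0.2126×R_lin + 0.7152×G_lin + 0.0722×B_lin
Color 1 (45,134,4):
  R=45: 45/255≈0.1765 > 0.04045 → ((0.1765+0.055)/1.055)^2.4 ≈ 0.02624
  G=134: 134/255≈0.5255 > 0.04045 → ((0.5255+0.055)/1.055)^2.4 ≈ 0.23840
  B=4: 4/255≈0.0157 ≤ 0.04045 → 0.0157/12.92 ≈ 0.00121
  L1 = 0.2126×0.02624 + 0.7152×0.23840 + 0.0722×0.00121 ≈ 0.17617
Color 2 (27,228,0):
  R=27: 27/255≈0.1059 > 0.04045 → ((0.1059+0.055)/1.055)^2.4 ≈ 0.01096
  G=228: 228/255≈0.8941 > 0.04045 → ((0.8941+0.055)/1.055)^2.4 ≈ 0.77582
  B=0: 0/255≈0.0000 ≤ 0.04045 → 0.0000/12.92 ≈ 0.00000
  L2 = 0.2126×0.01096 + 0.7152×0.77582 + 0.0722×0.00000 ≈ 0.55720
Lighter = 0.55720, Darker = 0.17617
Ratio = (L_lighter + 0.05) / (L_darker + 0.05)
Ratio = (0.55720 + 0.05) / (0.17617 + 0.05) = 0.60720 / 0.22617 ≈ 2.6847
Ratio ≈ 2.68:1


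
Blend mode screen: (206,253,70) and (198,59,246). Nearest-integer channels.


Screen: C = 255 - (255-A)×(255-B)/255, rounded to nearest integer
R: 255 - (255-206)×(255-198)/255 = 255 - 2793/255 ≈ 255 - 10.953 = 244.047 → 244
G: 255 - (255-253)×(255-59)/255 = 255 - 392/255 ≈ 255 - 1.537 = 253.463 → 253
B: 255 - (255-70)×(255-246)/255 = 255 - 1665/255 ≈ 255 - 6.529 = 248.471 → 248
= RGB(244, 253, 248)


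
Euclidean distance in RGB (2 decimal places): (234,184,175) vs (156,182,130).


d = √[(R₁-R₂)² + (G₁-G₂)² + (B₁-B₂)²]
d = √[(234-156)² + (184-182)² + (175-130)²]
d = √[6084 + 4 + 2025]
d = √8113
d ≈ 90.07


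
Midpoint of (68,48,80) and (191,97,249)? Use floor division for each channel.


Midpoint: each channel = ⌊(C₁+C₂)/2⌋
R: ⌊(68+191)/2⌋ = 129
G: ⌊(48+97)/2⌋ = 72
B: ⌊(80+249)/2⌋ = 164
= RGB(129, 72, 164)


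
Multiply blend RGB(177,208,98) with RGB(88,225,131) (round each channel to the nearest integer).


Multiply: C = A×B/255, rounded to nearest integer
R: 177×88/255 = 15576/255 ≈ 61.082 → 61
G: 208×225/255 = 46800/255 ≈ 183.529 → 184
B: 98×131/255 = 12838/255 ≈ 50.345 → 50
= RGB(61, 184, 50)


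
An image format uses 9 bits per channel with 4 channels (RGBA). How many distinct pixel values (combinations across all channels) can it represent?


Total bits = 9 bits/channel × 4 channels = 36 bits
Distinct pixel values = 2^36
= 68,719,476,736 pixel values


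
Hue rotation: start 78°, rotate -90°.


New hue = (H + rotation) mod 360
New hue = (78 -90) mod 360
= -12 mod 360
= 348°


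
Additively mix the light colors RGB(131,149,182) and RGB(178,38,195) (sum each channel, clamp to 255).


Additive: each channel = min(255, C₁+C₂)
R: 131+178 = 309 → 255
G: 149+38 = 187 → 187
B: 182+195 = 377 → 255
= RGB(255, 187, 255)


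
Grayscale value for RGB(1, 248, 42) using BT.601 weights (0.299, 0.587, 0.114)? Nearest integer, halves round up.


Gray = 0.299×R + 0.587×G + 0.114×B
Gray = 0.299×1 + 0.587×248 + 0.114×42
Gray = 0.299 + 145.576 + 4.788
Gray = 150.663 → round half up → 151
Gray = 151


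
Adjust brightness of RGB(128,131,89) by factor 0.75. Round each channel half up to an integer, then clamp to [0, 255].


Multiply each channel by 0.75, round half up, clamp to [0, 255]
R: 128×0.75 = 96
G: 131×0.75 = 98.25 → round → 98
B: 89×0.75 = 66.75 → round → 67
= RGB(96, 98, 67)


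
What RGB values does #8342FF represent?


83 → 131 (R)
42 → 66 (G)
FF → 255 (B)
= RGB(131, 66, 255)


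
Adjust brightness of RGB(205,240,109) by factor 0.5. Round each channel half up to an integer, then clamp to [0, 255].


Multiply each channel by 0.5, round half up, clamp to [0, 255]
R: 205×0.5 = 102.5 → round → 103
G: 240×0.5 = 120
B: 109×0.5 = 54.5 → round → 55
= RGB(103, 120, 55)


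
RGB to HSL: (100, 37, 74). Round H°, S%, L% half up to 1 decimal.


Normalize: R'=100/255≈0.3922, G'=37/255≈0.1451, B'=74/255≈0.2902
Max=100/255, Min=37/255, Δ=Max-Min=63/255
L = (Max+Min)/2 = (100+37)/510 = 137/510 = 0.26862… → L = 26.9%
L ≤ 0.5 → S = Δ/(Max+Min) = 63/(100+37) = 63/137 = 0.45985… → S = 46.0%
(the 1/255 factors cancel in S and H, so raw channel differences can be used)
Max is R' → H = 60 × (((G-B)/Δ) mod 6) = 60 × (((37-74)/63) mod 6)
  (-37)/63 = -0.5873…; negative, so add 6 → 5.4126…
  H = 60 × 5.4126… = 324.761…° → H = 324.8°
= HSL(324.8°, 46.0%, 26.9%)


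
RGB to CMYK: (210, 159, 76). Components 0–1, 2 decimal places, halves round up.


R'=210/255≈0.8235, G'=159/255≈0.6235, B'=76/255≈0.2980
K = 1 - max(R',G',B') = 1 - 210/255 = 45/255 = 0.17647… → 0.18
(1-R'-K)/(1-K) simplifies to (max-R)/max with max = 210:
C = (210-210)/210 = 0/210 = 0 → 0.00
M = (210-159)/210 = 51/210 = 0.24285… → 0.24
Y = (210-76)/210 = 134/210 = 0.63809… → 0.64
= CMYK(0.00, 0.24, 0.64, 0.18)


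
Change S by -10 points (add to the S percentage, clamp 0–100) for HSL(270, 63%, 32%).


Original S = 63%
Adjustment = -10 percentage points
New S = 63 + (-10) = 53
Clamp to [0, 100] → 53
= HSL(270°, 53%, 32%)


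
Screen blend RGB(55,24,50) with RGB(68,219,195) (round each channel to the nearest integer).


Screen: C = 255 - (255-A)×(255-B)/255, rounded to nearest integer
R: 255 - (255-55)×(255-68)/255 = 255 - 37400/255 ≈ 255 - 146.667 = 108.333 → 108
G: 255 - (255-24)×(255-219)/255 = 255 - 8316/255 ≈ 255 - 32.612 = 222.388 → 222
B: 255 - (255-50)×(255-195)/255 = 255 - 12300/255 ≈ 255 - 48.235 = 206.765 → 207
= RGB(108, 222, 207)


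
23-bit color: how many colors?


Colors = 2^bits = 2^23
= 8,388,608 colors


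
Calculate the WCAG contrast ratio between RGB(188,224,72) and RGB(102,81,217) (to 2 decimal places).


Linearize each sRGB channel c=v/255: c/12.92 if c ≤ 0.04045 else ((c+0.055)/1.055)^2.4
L = 0.2126×R_lin + 0.7152×G_lin + 0.0722×B_lin
Color 1 (188,224,72):
  R=188: 188/255≈0.7373 > 0.04045 → ((0.7373+0.055)/1.055)^2.4 ≈ 0.50289
  G=224: 224/255≈0.8784 > 0.04045 → ((0.8784+0.055)/1.055)^2.4 ≈ 0.74540
  B=72: 72/255≈0.2824 > 0.04045 → ((0.2824+0.055)/1.055)^2.4 ≈ 0.06480
  L1 = 0.2126×0.50289 + 0.7152×0.74540 + 0.0722×0.06480 ≈ 0.64471
Color 2 (102,81,217):
  R=102: 102/255≈0.4000 > 0.04045 → ((0.4000+0.055)/1.055)^2.4 ≈ 0.13287
  G=81: 81/255≈0.3176 > 0.04045 → ((0.3176+0.055)/1.055)^2.4 ≈ 0.08228
  B=217: 217/255≈0.8510 > 0.04045 → ((0.8510+0.055)/1.055)^2.4 ≈ 0.69387
  L2 = 0.2126×0.13287 + 0.7152×0.08228 + 0.0722×0.69387 ≈ 0.13719
Lighter = 0.64471, Darker = 0.13719
Ratio = (L_lighter + 0.05) / (L_darker + 0.05)
Ratio = (0.64471 + 0.05) / (0.13719 + 0.05) = 0.69471 / 0.18719 ≈ 3.7112
Ratio ≈ 3.71:1


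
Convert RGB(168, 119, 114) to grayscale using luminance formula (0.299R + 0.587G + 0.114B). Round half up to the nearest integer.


Gray = 0.299×R + 0.587×G + 0.114×B
Gray = 0.299×168 + 0.587×119 + 0.114×114
Gray = 50.232 + 69.853 + 12.996
Gray = 133.081 → round half up → 133
Gray = 133


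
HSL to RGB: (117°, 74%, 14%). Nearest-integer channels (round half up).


H=117°, S=0.74, L=0.14
C = (1-|2L-1|)×S = (1-|-0.72|)×0.74 = 0.2072
H' = H/60 = 117/60 ≈ 1.9500; X = C×(1-|H' mod 2 - 1|) = 0.01036
m = L - C/2 = 0.14 - 0.1036 = 0.0364
Sector ⌊H'⌋ = 1 → (R',G',B') = (0.01036, 0.2072, 0.0)
RGB = ((R'+m)×255, (G'+m)×255, (B'+m)×255) = (11.9238, 62.118, 9.282)
Round half up → RGB(12, 62, 9)


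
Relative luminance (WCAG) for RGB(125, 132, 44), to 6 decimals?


Linearize each channel (sRGB transfer function): c = v/255; c_lin = c/12.92 if c ≤ 0.04045, else ((c+0.055)/1.055)^2.4
  R: 125/255 ≈ 0.490196 > 0.04045 → ((0.490196+0.055)/1.055)^2.4 ≈ 0.205079
  G: 132/255 ≈ 0.517647 > 0.04045 → ((0.517647+0.055)/1.055)^2.4 ≈ 0.230740
  B: 44/255 ≈ 0.172549 > 0.04045 → ((0.172549+0.055)/1.055)^2.4 ≈ 0.025187
R_lin = 0.205079, G_lin = 0.230740, B_lin = 0.025187
L = 0.2126×R + 0.7152×G + 0.0722×B
L = 0.2126×0.205079 + 0.7152×0.230740 + 0.0722×0.025187
L ≈ 0.210444


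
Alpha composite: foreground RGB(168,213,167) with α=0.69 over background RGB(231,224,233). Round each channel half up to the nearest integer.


C = α×F + (1-α)×B, with 1-α = 0.31
R: 0.69×168 + 0.31×231 = 115.92 + 71.61 = 187.53 → 188
G: 0.69×213 + 0.31×224 = 146.97 + 69.44 = 216.41 → 216
B: 0.69×167 + 0.31×233 = 115.23 + 72.23 = 187.46 → 187
= RGB(188, 216, 187)


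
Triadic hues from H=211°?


Triadic: equally spaced at 120° intervals
H1 = 211°
H2 = (211 + 120) mod 360 = 331°
H3 = (211 + 240) mod 360 = 91°
Triadic = 211°, 331°, 91°


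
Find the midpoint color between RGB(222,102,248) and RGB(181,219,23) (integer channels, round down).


Midpoint: each channel = ⌊(C₁+C₂)/2⌋
R: ⌊(222+181)/2⌋ = 201
G: ⌊(102+219)/2⌋ = 160
B: ⌊(248+23)/2⌋ = 135
= RGB(201, 160, 135)


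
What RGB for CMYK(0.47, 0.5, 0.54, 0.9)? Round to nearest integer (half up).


R = 255 × (1-C) × (1-K) = 255 × 0.53 × 0.10 = 13.515 → 14
G = 255 × (1-M) × (1-K) = 255 × 0.50 × 0.10 = 12.75 → 13
B = 255 × (1-Y) × (1-K) = 255 × 0.46 × 0.10 = 11.73 → 12
= RGB(14, 13, 12)


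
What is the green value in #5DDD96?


Color: #5DDD96
R = 5D = 93
G = DD = 221
B = 96 = 150
Green = 221


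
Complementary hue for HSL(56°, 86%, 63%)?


Complement = opposite side of color wheel = hue + 180°
H' = (56 + 180) mod 360 = 236°
S and L unchanged.
= HSL(236°, 86%, 63%)


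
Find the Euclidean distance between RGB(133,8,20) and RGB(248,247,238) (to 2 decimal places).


d = √[(R₁-R₂)² + (G₁-G₂)² + (B₁-B₂)²]
d = √[(133-248)² + (8-247)² + (20-238)²]
d = √[13225 + 57121 + 47524]
d = √117870
d ≈ 343.32


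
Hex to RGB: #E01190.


E0 → 224 (R)
11 → 17 (G)
90 → 144 (B)
= RGB(224, 17, 144)


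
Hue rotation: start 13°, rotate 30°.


New hue = (H + rotation) mod 360
New hue = (13 + 30) mod 360
= 43 mod 360
= 43°


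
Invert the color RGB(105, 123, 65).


Invert: (255-R, 255-G, 255-B)
R: 255-105 = 150
G: 255-123 = 132
B: 255-65 = 190
= RGB(150, 132, 190)


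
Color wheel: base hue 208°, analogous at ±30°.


Base hue: 208°
Left analog: (208 - 30) mod 360 = 178°
Right analog: (208 + 30) mod 360 = 238°
Analogous hues = 178° and 238°


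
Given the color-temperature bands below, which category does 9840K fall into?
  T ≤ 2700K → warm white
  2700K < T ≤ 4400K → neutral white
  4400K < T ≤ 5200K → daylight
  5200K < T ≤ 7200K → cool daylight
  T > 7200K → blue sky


Temperature: 9840K
9840K > 7200K → blue sky
Classification: blue sky


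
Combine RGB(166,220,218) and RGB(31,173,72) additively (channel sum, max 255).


Additive: each channel = min(255, C₁+C₂)
R: 166+31 = 197 → 197
G: 220+173 = 393 → 255
B: 218+72 = 290 → 255
= RGB(197, 255, 255)


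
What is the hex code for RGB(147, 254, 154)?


R = 147 → 93 (hex)
G = 254 → FE (hex)
B = 154 → 9A (hex)
Hex = #93FE9A


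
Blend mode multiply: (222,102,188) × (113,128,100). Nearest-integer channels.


Multiply: C = A×B/255, rounded to nearest integer
R: 222×113/255 = 25086/255 ≈ 98.376 → 98
G: 102×128/255 = 13056/255 ≈ 51.200 → 51
B: 188×100/255 = 18800/255 ≈ 73.725 → 74
= RGB(98, 51, 74)


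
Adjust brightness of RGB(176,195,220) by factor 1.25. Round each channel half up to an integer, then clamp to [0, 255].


Multiply each channel by 1.25, round half up, clamp to [0, 255]
R: 176×1.25 = 220
G: 195×1.25 = 243.75 → round → 244
B: 220×1.25 = 275 → clamp → 255
= RGB(220, 244, 255)


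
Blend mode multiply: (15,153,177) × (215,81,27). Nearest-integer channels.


Multiply: C = A×B/255, rounded to nearest integer
R: 15×215/255 = 3225/255 ≈ 12.647 → 13
G: 153×81/255 = 12393/255 ≈ 48.600 → 49
B: 177×27/255 = 4779/255 ≈ 18.741 → 19
= RGB(13, 49, 19)


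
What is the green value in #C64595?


Color: #C64595
R = C6 = 198
G = 45 = 69
B = 95 = 149
Green = 69


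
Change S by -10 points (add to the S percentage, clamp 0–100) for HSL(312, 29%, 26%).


Original S = 29%
Adjustment = -10 percentage points
New S = 29 + (-10) = 19
Clamp to [0, 100] → 19
= HSL(312°, 19%, 26%)


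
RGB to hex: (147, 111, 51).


R = 147 → 93 (hex)
G = 111 → 6F (hex)
B = 51 → 33 (hex)
Hex = #936F33


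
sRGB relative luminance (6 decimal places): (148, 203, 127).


Linearize each channel (sRGB transfer function): c = v/255; c_lin = c/12.92 if c ≤ 0.04045, else ((c+0.055)/1.055)^2.4
  R: 148/255 ≈ 0.580392 > 0.04045 → ((0.580392+0.055)/1.055)^2.4 ≈ 0.296138
  G: 203/255 ≈ 0.796078 > 0.04045 → ((0.796078+0.055)/1.055)^2.4 ≈ 0.597202
  B: 127/255 ≈ 0.498039 > 0.04045 → ((0.498039+0.055)/1.055)^2.4 ≈ 0.212231
R_lin = 0.296138, G_lin = 0.597202, B_lin = 0.212231
L = 0.2126×R + 0.7152×G + 0.0722×B
L = 0.2126×0.296138 + 0.7152×0.597202 + 0.0722×0.212231
L ≈ 0.505401


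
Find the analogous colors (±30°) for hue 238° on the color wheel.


Base hue: 238°
Left analog: (238 - 30) mod 360 = 208°
Right analog: (238 + 30) mod 360 = 268°
Analogous hues = 208° and 268°


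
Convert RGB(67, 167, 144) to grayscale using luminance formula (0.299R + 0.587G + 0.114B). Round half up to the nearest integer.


Gray = 0.299×R + 0.587×G + 0.114×B
Gray = 0.299×67 + 0.587×167 + 0.114×144
Gray = 20.033 + 98.029 + 16.416
Gray = 134.478 → round half up → 134
Gray = 134


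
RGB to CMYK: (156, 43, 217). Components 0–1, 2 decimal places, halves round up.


R'=156/255≈0.6118, G'=43/255≈0.1686, B'=217/255≈0.8510
K = 1 - max(R',G',B') = 1 - 217/255 = 38/255 = 0.14901… → 0.15
(1-R'-K)/(1-K) simplifies to (max-R)/max with max = 217:
C = (217-156)/217 = 61/217 = 0.28110… → 0.28
M = (217-43)/217 = 174/217 = 0.80184… → 0.80
Y = (217-217)/217 = 0/217 = 0 → 0.00
= CMYK(0.28, 0.80, 0.00, 0.15)


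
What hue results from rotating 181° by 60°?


New hue = (H + rotation) mod 360
New hue = (181 + 60) mod 360
= 241 mod 360
= 241°


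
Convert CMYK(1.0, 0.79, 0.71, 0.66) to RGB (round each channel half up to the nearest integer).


R = 255 × (1-C) × (1-K) = 255 × 0.00 × 0.34 = 0
G = 255 × (1-M) × (1-K) = 255 × 0.21 × 0.34 = 18.207 → 18
B = 255 × (1-Y) × (1-K) = 255 × 0.29 × 0.34 = 25.143 → 25
= RGB(0, 18, 25)


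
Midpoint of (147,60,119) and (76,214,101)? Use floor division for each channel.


Midpoint: each channel = ⌊(C₁+C₂)/2⌋
R: ⌊(147+76)/2⌋ = 111
G: ⌊(60+214)/2⌋ = 137
B: ⌊(119+101)/2⌋ = 110
= RGB(111, 137, 110)


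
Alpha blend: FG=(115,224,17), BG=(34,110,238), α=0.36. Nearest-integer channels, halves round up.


C = α×F + (1-α)×B, with 1-α = 0.64
R: 0.36×115 + 0.64×34 = 41.40 + 21.76 = 63.16 → 63
G: 0.36×224 + 0.64×110 = 80.64 + 70.40 = 151.04 → 151
B: 0.36×17 + 0.64×238 = 6.12 + 152.32 = 158.44 → 158
= RGB(63, 151, 158)


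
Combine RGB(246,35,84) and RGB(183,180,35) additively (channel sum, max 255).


Additive: each channel = min(255, C₁+C₂)
R: 246+183 = 429 → 255
G: 35+180 = 215 → 215
B: 84+35 = 119 → 119
= RGB(255, 215, 119)


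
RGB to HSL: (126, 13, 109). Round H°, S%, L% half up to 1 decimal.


Normalize: R'=126/255≈0.4941, G'=13/255≈0.0510, B'=109/255≈0.4275
Max=126/255, Min=13/255, Δ=Max-Min=113/255
L = (Max+Min)/2 = (126+13)/510 = 139/510 = 0.27254… → L = 27.3%
L ≤ 0.5 → S = Δ/(Max+Min) = 113/(126+13) = 113/139 = 0.81294… → S = 81.3%
(the 1/255 factors cancel in S and H, so raw channel differences can be used)
Max is R' → H = 60 × (((G-B)/Δ) mod 6) = 60 × (((13-109)/113) mod 6)
  (-96)/113 = -0.8495…; negative, so add 6 → 5.1504…
  H = 60 × 5.1504… = 309.026…° → H = 309.0°
= HSL(309.0°, 81.3%, 27.3%)


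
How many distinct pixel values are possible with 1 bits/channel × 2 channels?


Total bits = 1 bits/channel × 2 channels = 2 bits
Distinct pixel values = 2^2
= 4 pixel values


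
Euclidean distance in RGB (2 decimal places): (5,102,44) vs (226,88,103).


d = √[(R₁-R₂)² + (G₁-G₂)² + (B₁-B₂)²]
d = √[(5-226)² + (102-88)² + (44-103)²]
d = √[48841 + 196 + 3481]
d = √52518
d ≈ 229.17


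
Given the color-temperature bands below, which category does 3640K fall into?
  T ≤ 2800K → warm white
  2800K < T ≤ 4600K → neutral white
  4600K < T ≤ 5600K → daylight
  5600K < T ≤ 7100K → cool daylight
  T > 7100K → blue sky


Temperature: 3640K
2800K < 3640K ≤ 4600K → neutral white
Classification: neutral white


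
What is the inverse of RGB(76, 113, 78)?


Invert: (255-R, 255-G, 255-B)
R: 255-76 = 179
G: 255-113 = 142
B: 255-78 = 177
= RGB(179, 142, 177)


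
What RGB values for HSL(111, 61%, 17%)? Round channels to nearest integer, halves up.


H=111°, S=0.61, L=0.17
C = (1-|2L-1|)×S = (1-|-0.66|)×0.61 = 0.2074
H' = H/60 = 111/60 ≈ 1.8500; X = C×(1-|H' mod 2 - 1|) = 0.03111
m = L - C/2 = 0.17 - 0.1037 = 0.0663
Sector ⌊H'⌋ = 1 → (R',G',B') = (0.03111, 0.2074, 0.0)
RGB = ((R'+m)×255, (G'+m)×255, (B'+m)×255) = (24.83955, 69.7935, 16.9065)
Round half up → RGB(25, 70, 17)


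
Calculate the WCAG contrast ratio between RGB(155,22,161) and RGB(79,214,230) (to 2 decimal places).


Linearize each sRGB channel c=v/255: c/12.92 if c ≤ 0.04045 else ((c+0.055)/1.055)^2.4
L = 0.2126×R_lin + 0.7152×G_lin + 0.0722×B_lin
Color 1 (155,22,161):
  R=155: 155/255≈0.6078 > 0.04045 → ((0.6078+0.055)/1.055)^2.4 ≈ 0.32778
  G=22: 22/255≈0.0863 > 0.04045 → ((0.0863+0.055)/1.055)^2.4 ≈ 0.00802
  B=161: 161/255≈0.6314 > 0.04045 → ((0.6314+0.055)/1.055)^2.4 ≈ 0.35640
  L1 = 0.2126×0.32778 + 0.7152×0.00802 + 0.0722×0.35640 ≈ 0.10116
Color 2 (79,214,230):
  R=79: 79/255≈0.3098 > 0.04045 → ((0.3098+0.055)/1.055)^2.4 ≈ 0.07819
  G=214: 214/255≈0.8392 > 0.04045 → ((0.8392+0.055)/1.055)^2.4 ≈ 0.67244
  B=230: 230/255≈0.9020 > 0.04045 → ((0.9020+0.055)/1.055)^2.4 ≈ 0.79130
  L2 = 0.2126×0.07819 + 0.7152×0.67244 + 0.0722×0.79130 ≈ 0.55469
Lighter = 0.55469, Darker = 0.10116
Ratio = (L_lighter + 0.05) / (L_darker + 0.05)
Ratio = (0.55469 + 0.05) / (0.10116 + 0.05) = 0.60469 / 0.15116 ≈ 4.0004
Ratio ≈ 4.00:1


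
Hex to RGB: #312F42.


31 → 49 (R)
2F → 47 (G)
42 → 66 (B)
= RGB(49, 47, 66)


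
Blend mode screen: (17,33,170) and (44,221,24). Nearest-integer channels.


Screen: C = 255 - (255-A)×(255-B)/255, rounded to nearest integer
R: 255 - (255-17)×(255-44)/255 = 255 - 50218/255 ≈ 255 - 196.933 = 58.067 → 58
G: 255 - (255-33)×(255-221)/255 = 255 - 7548/255 ≈ 255 - 29.600 = 225.400 → 225
B: 255 - (255-170)×(255-24)/255 = 255 - 19635/255 ≈ 255 - 77.000 = 178.000 → 178
= RGB(58, 225, 178)


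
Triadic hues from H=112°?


Triadic: equally spaced at 120° intervals
H1 = 112°
H2 = (112 + 120) mod 360 = 232°
H3 = (112 + 240) mod 360 = 352°
Triadic = 112°, 232°, 352°


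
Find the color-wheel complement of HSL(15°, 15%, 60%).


Complement = opposite side of color wheel = hue + 180°
H' = (15 + 180) mod 360 = 195°
S and L unchanged.
= HSL(195°, 15%, 60%)


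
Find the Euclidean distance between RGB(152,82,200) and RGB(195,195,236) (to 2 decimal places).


d = √[(R₁-R₂)² + (G₁-G₂)² + (B₁-B₂)²]
d = √[(152-195)² + (82-195)² + (200-236)²]
d = √[1849 + 12769 + 1296]
d = √15914
d ≈ 126.15


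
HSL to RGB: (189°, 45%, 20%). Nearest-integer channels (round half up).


H=189°, S=0.45, L=0.20
C = (1-|2L-1|)×S = (1-|-0.60|)×0.45 = 0.18
H' = H/60 = 189/60 ≈ 3.1500; X = C×(1-|H' mod 2 - 1|) = 0.153
m = L - C/2 = 0.20 - 0.09 = 0.11
Sector ⌊H'⌋ = 3 → (R',G',B') = (0.0, 0.153, 0.18)
RGB = ((R'+m)×255, (G'+m)×255, (B'+m)×255) = (28.05, 67.065, 73.95)
Round half up → RGB(28, 67, 74)


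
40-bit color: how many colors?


Colors = 2^bits = 2^40
= 1,099,511,627,776 colors


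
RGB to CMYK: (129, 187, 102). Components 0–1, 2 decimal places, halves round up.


R'=129/255≈0.5059, G'=187/255≈0.7333, B'=102/255≈0.4000
K = 1 - max(R',G',B') = 1 - 187/255 = 68/255 = 0.26666… → 0.27
(1-R'-K)/(1-K) simplifies to (max-R)/max with max = 187:
C = (187-129)/187 = 58/187 = 0.31016… → 0.31
M = (187-187)/187 = 0/187 = 0 → 0.00
Y = (187-102)/187 = 85/187 = 0.45454… → 0.45
= CMYK(0.31, 0.00, 0.45, 0.27)


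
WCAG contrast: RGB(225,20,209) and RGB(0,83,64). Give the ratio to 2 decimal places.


Linearize each sRGB channel c=v/255: c/12.92 if c ≤ 0.04045 else ((c+0.055)/1.055)^2.4
L = 0.2126×R_lin + 0.7152×G_lin + 0.0722×B_lin
Color 1 (225,20,209):
  R=225: 225/255≈0.8824 > 0.04045 → ((0.8824+0.055)/1.055)^2.4 ≈ 0.75294
  G=20: 20/255≈0.0784 > 0.04045 → ((0.0784+0.055)/1.055)^2.4 ≈ 0.00700
  B=209: 209/255≈0.8196 > 0.04045 → ((0.8196+0.055)/1.055)^2.4 ≈ 0.63760
  L1 = 0.2126×0.75294 + 0.7152×0.00700 + 0.0722×0.63760 ≈ 0.21111
Color 2 (0,83,64):
  R=0: 0/255≈0.0000 ≤ 0.04045 → 0.0000/12.92 ≈ 0.00000
  G=83: 83/255≈0.3255 > 0.04045 → ((0.3255+0.055)/1.055)^2.4 ≈ 0.08650
  B=64: 64/255≈0.2510 > 0.04045 → ((0.2510+0.055)/1.055)^2.4 ≈ 0.05127
  L2 = 0.2126×0.00000 + 0.7152×0.08650 + 0.0722×0.05127 ≈ 0.06557
Lighter = 0.21111, Darker = 0.06557
Ratio = (L_lighter + 0.05) / (L_darker + 0.05)
Ratio = (0.21111 + 0.05) / (0.06557 + 0.05) = 0.26111 / 0.11557 ≈ 2.2594
Ratio ≈ 2.26:1


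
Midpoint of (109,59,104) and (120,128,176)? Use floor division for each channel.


Midpoint: each channel = ⌊(C₁+C₂)/2⌋
R: ⌊(109+120)/2⌋ = 114
G: ⌊(59+128)/2⌋ = 93
B: ⌊(104+176)/2⌋ = 140
= RGB(114, 93, 140)


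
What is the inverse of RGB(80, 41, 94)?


Invert: (255-R, 255-G, 255-B)
R: 255-80 = 175
G: 255-41 = 214
B: 255-94 = 161
= RGB(175, 214, 161)


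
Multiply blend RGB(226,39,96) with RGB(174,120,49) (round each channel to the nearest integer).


Multiply: C = A×B/255, rounded to nearest integer
R: 226×174/255 = 39324/255 ≈ 154.212 → 154
G: 39×120/255 = 4680/255 ≈ 18.353 → 18
B: 96×49/255 = 4704/255 ≈ 18.447 → 18
= RGB(154, 18, 18)


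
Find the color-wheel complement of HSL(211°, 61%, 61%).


Complement = opposite side of color wheel = hue + 180°
H' = (211 + 180) mod 360 = 31°
S and L unchanged.
= HSL(31°, 61%, 61%)


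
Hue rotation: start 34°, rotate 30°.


New hue = (H + rotation) mod 360
New hue = (34 + 30) mod 360
= 64 mod 360
= 64°


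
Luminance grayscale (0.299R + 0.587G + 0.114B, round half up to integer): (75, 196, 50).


Gray = 0.299×R + 0.587×G + 0.114×B
Gray = 0.299×75 + 0.587×196 + 0.114×50
Gray = 22.425 + 115.052 + 5.700
Gray = 143.177 → round half up → 143
Gray = 143


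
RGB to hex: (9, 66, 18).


R = 9 → 09 (hex)
G = 66 → 42 (hex)
B = 18 → 12 (hex)
Hex = #094212


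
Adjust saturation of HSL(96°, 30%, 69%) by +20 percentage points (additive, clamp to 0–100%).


Original S = 30%
Adjustment = +20 percentage points
New S = 30 + (20) = 50
Clamp to [0, 100] → 50
= HSL(96°, 50%, 69%)


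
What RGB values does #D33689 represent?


D3 → 211 (R)
36 → 54 (G)
89 → 137 (B)
= RGB(211, 54, 137)


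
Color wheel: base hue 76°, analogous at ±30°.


Base hue: 76°
Left analog: (76 - 30) mod 360 = 46°
Right analog: (76 + 30) mod 360 = 106°
Analogous hues = 46° and 106°


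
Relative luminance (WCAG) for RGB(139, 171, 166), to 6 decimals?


Linearize each channel (sRGB transfer function): c = v/255; c_lin = c/12.92 if c ≤ 0.04045, else ((c+0.055)/1.055)^2.4
  R: 139/255 ≈ 0.545098 > 0.04045 → ((0.545098+0.055)/1.055)^2.4 ≈ 0.258183
  G: 171/255 ≈ 0.670588 > 0.04045 → ((0.670588+0.055)/1.055)^2.4 ≈ 0.407240
  B: 166/255 ≈ 0.650980 > 0.04045 → ((0.650980+0.055)/1.055)^2.4 ≈ 0.381326
R_lin = 0.258183, G_lin = 0.407240, B_lin = 0.381326
L = 0.2126×R + 0.7152×G + 0.0722×B
L = 0.2126×0.258183 + 0.7152×0.407240 + 0.0722×0.381326
L ≈ 0.373680


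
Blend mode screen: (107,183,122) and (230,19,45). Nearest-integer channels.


Screen: C = 255 - (255-A)×(255-B)/255, rounded to nearest integer
R: 255 - (255-107)×(255-230)/255 = 255 - 3700/255 ≈ 255 - 14.510 = 240.490 → 240
G: 255 - (255-183)×(255-19)/255 = 255 - 16992/255 ≈ 255 - 66.635 = 188.365 → 188
B: 255 - (255-122)×(255-45)/255 = 255 - 27930/255 ≈ 255 - 109.529 = 145.471 → 145
= RGB(240, 188, 145)


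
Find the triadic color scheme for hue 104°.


Triadic: equally spaced at 120° intervals
H1 = 104°
H2 = (104 + 120) mod 360 = 224°
H3 = (104 + 240) mod 360 = 344°
Triadic = 104°, 224°, 344°


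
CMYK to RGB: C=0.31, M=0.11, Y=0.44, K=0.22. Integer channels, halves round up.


R = 255 × (1-C) × (1-K) = 255 × 0.69 × 0.78 = 137.241 → 137
G = 255 × (1-M) × (1-K) = 255 × 0.89 × 0.78 = 177.021 → 177
B = 255 × (1-Y) × (1-K) = 255 × 0.56 × 0.78 = 111.384 → 111
= RGB(137, 177, 111)


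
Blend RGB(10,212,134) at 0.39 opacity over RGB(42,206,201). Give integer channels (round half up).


C = α×F + (1-α)×B, with 1-α = 0.61
R: 0.39×10 + 0.61×42 = 3.90 + 25.62 = 29.52 → 30
G: 0.39×212 + 0.61×206 = 82.68 + 125.66 = 208.34 → 208
B: 0.39×134 + 0.61×201 = 52.26 + 122.61 = 174.87 → 175
= RGB(30, 208, 175)


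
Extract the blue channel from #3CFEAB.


Color: #3CFEAB
R = 3C = 60
G = FE = 254
B = AB = 171
Blue = 171


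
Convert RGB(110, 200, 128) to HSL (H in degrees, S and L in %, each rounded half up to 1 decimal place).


Normalize: R'=110/255≈0.4314, G'=200/255≈0.7843, B'=128/255≈0.5020
Max=200/255, Min=110/255, Δ=Max-Min=90/255
L = (Max+Min)/2 = (200+110)/510 = 310/510 = 0.60784… → L = 60.8%
L > 0.5 → S = Δ/(2-Max-Min) = 90/(510-200-110) = 90/200 = 0.45 → S = 45.0%
(the 1/255 factors cancel in S and H, so raw channel differences can be used)
Max is G' → H = 60 × ((B-R)/Δ + 2) = 60 × ((128-110)/90 + 2)
  18/90 + 2 = 0.2 + 2 = 2.2
  H = 60 × 2.2 = 132° → H = 132.0°
= HSL(132.0°, 45.0%, 60.8%)


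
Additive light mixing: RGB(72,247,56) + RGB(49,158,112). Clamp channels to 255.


Additive: each channel = min(255, C₁+C₂)
R: 72+49 = 121 → 121
G: 247+158 = 405 → 255
B: 56+112 = 168 → 168
= RGB(121, 255, 168)


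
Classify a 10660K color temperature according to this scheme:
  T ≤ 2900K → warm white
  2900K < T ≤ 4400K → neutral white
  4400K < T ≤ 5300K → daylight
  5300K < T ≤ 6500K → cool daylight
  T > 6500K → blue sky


Temperature: 10660K
10660K > 6500K → blue sky
Classification: blue sky


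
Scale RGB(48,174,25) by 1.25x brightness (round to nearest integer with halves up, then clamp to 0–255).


Multiply each channel by 1.25, round half up, clamp to [0, 255]
R: 48×1.25 = 60
G: 174×1.25 = 217.5 → round → 218
B: 25×1.25 = 31.25 → round → 31
= RGB(60, 218, 31)


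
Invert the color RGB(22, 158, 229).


Invert: (255-R, 255-G, 255-B)
R: 255-22 = 233
G: 255-158 = 97
B: 255-229 = 26
= RGB(233, 97, 26)


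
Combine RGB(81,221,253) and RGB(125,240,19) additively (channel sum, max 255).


Additive: each channel = min(255, C₁+C₂)
R: 81+125 = 206 → 206
G: 221+240 = 461 → 255
B: 253+19 = 272 → 255
= RGB(206, 255, 255)


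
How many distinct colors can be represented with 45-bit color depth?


Colors = 2^bits = 2^45
= 35,184,372,088,832 colors


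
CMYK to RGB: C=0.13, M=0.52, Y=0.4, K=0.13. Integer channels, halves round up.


R = 255 × (1-C) × (1-K) = 255 × 0.87 × 0.87 = 193.0095 → 193
G = 255 × (1-M) × (1-K) = 255 × 0.48 × 0.87 = 106.488 → 106
B = 255 × (1-Y) × (1-K) = 255 × 0.60 × 0.87 = 133.11 → 133
= RGB(193, 106, 133)


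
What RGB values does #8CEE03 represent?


8C → 140 (R)
EE → 238 (G)
03 → 3 (B)
= RGB(140, 238, 3)


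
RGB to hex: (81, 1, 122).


R = 81 → 51 (hex)
G = 1 → 01 (hex)
B = 122 → 7A (hex)
Hex = #51017A


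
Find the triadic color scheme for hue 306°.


Triadic: equally spaced at 120° intervals
H1 = 306°
H2 = (306 + 120) mod 360 = 66°
H3 = (306 + 240) mod 360 = 186°
Triadic = 306°, 66°, 186°


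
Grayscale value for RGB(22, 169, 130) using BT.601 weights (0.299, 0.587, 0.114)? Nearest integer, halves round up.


Gray = 0.299×R + 0.587×G + 0.114×B
Gray = 0.299×22 + 0.587×169 + 0.114×130
Gray = 6.578 + 99.203 + 14.820
Gray = 120.601 → round half up → 121
Gray = 121


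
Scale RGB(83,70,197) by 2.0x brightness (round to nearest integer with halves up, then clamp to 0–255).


Multiply each channel by 2.0, round half up, clamp to [0, 255]
R: 83×2.0 = 166
G: 70×2.0 = 140
B: 197×2.0 = 394 → clamp → 255
= RGB(166, 140, 255)


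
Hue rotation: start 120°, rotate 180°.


New hue = (H + rotation) mod 360
New hue = (120 + 180) mod 360
= 300 mod 360
= 300°


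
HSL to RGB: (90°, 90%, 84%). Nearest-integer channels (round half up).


H=90°, S=0.90, L=0.84
C = (1-|2L-1|)×S = (1-|0.68|)×0.90 = 0.288
H' = H/60 = 90/60 ≈ 1.5000; X = C×(1-|H' mod 2 - 1|) = 0.144
m = L - C/2 = 0.84 - 0.144 = 0.696
Sector ⌊H'⌋ = 1 → (R',G',B') = (0.144, 0.288, 0.0)
RGB = ((R'+m)×255, (G'+m)×255, (B'+m)×255) = (214.2, 250.92, 177.48)
Round half up → RGB(214, 251, 177)


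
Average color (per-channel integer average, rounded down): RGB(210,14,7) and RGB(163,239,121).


Midpoint: each channel = ⌊(C₁+C₂)/2⌋
R: ⌊(210+163)/2⌋ = 186
G: ⌊(14+239)/2⌋ = 126
B: ⌊(7+121)/2⌋ = 64
= RGB(186, 126, 64)


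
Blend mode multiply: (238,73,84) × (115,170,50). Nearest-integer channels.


Multiply: C = A×B/255, rounded to nearest integer
R: 238×115/255 = 27370/255 ≈ 107.333 → 107
G: 73×170/255 = 12410/255 ≈ 48.667 → 49
B: 84×50/255 = 4200/255 ≈ 16.471 → 16
= RGB(107, 49, 16)


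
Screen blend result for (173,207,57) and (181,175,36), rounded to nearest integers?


Screen: C = 255 - (255-A)×(255-B)/255, rounded to nearest integer
R: 255 - (255-173)×(255-181)/255 = 255 - 6068/255 ≈ 255 - 23.796 = 231.204 → 231
G: 255 - (255-207)×(255-175)/255 = 255 - 3840/255 ≈ 255 - 15.059 = 239.941 → 240
B: 255 - (255-57)×(255-36)/255 = 255 - 43362/255 ≈ 255 - 170.047 = 84.953 → 85
= RGB(231, 240, 85)


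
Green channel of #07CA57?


Color: #07CA57
R = 07 = 7
G = CA = 202
B = 57 = 87
Green = 202


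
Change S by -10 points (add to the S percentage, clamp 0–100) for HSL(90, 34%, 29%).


Original S = 34%
Adjustment = -10 percentage points
New S = 34 + (-10) = 24
Clamp to [0, 100] → 24
= HSL(90°, 24%, 29%)


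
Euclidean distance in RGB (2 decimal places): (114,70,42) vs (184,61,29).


d = √[(R₁-R₂)² + (G₁-G₂)² + (B₁-B₂)²]
d = √[(114-184)² + (70-61)² + (42-29)²]
d = √[4900 + 81 + 169]
d = √5150
d ≈ 71.76


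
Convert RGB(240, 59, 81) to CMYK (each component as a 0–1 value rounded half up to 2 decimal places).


R'=240/255≈0.9412, G'=59/255≈0.2314, B'=81/255≈0.3176
K = 1 - max(R',G',B') = 1 - 240/255 = 15/255 = 0.05882… → 0.06
(1-R'-K)/(1-K) simplifies to (max-R)/max with max = 240:
C = (240-240)/240 = 0/240 = 0 → 0.00
M = (240-59)/240 = 181/240 = 0.75416… → 0.75
Y = (240-81)/240 = 159/240 = 0.6625 → 0.66
= CMYK(0.00, 0.75, 0.66, 0.06)


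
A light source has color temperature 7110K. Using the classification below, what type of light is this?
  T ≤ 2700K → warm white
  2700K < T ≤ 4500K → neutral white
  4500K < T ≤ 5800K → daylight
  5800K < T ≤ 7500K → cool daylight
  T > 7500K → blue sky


Temperature: 7110K
5800K < 7110K ≤ 7500K → cool daylight
Classification: cool daylight


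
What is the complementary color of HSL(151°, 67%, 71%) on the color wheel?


Complement = opposite side of color wheel = hue + 180°
H' = (151 + 180) mod 360 = 331°
S and L unchanged.
= HSL(331°, 67%, 71%)


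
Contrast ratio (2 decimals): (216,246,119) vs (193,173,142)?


Linearize each sRGB channel c=v/255: c/12.92 if c ≤ 0.04045 else ((c+0.055)/1.055)^2.4
L = 0.2126×R_lin + 0.7152×G_lin + 0.0722×B_lin
Color 1 (216,246,119):
  R=216: 216/255≈0.8471 > 0.04045 → ((0.8471+0.055)/1.055)^2.4 ≈ 0.68669
  G=246: 246/255≈0.9647 > 0.04045 → ((0.9647+0.055)/1.055)^2.4 ≈ 0.92158
  B=119: 119/255≈0.4667 > 0.04045 → ((0.4667+0.055)/1.055)^2.4 ≈ 0.18447
  L1 = 0.2126×0.68669 + 0.7152×0.92158 + 0.0722×0.18447 ≈ 0.81842
Color 2 (193,173,142):
  R=193: 193/255≈0.7569 > 0.04045 → ((0.7569+0.055)/1.055)^2.4 ≈ 0.53328
  G=173: 173/255≈0.6784 > 0.04045 → ((0.6784+0.055)/1.055)^2.4 ≈ 0.41789
  B=142: 142/255≈0.5569 > 0.04045 → ((0.5569+0.055)/1.055)^2.4 ≈ 0.27050
  L2 = 0.2126×0.53328 + 0.7152×0.41789 + 0.0722×0.27050 ≈ 0.43178
Lighter = 0.81842, Darker = 0.43178
Ratio = (L_lighter + 0.05) / (L_darker + 0.05)
Ratio = (0.81842 + 0.05) / (0.43178 + 0.05) = 0.86842 / 0.48178 ≈ 1.8025
Ratio ≈ 1.80:1


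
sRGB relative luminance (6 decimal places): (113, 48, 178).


Linearize each channel (sRGB transfer function): c = v/255; c_lin = c/12.92 if c ≤ 0.04045, else ((c+0.055)/1.055)^2.4
  R: 113/255 ≈ 0.443137 > 0.04045 → ((0.443137+0.055)/1.055)^2.4 ≈ 0.165132
  G: 48/255 ≈ 0.188235 > 0.04045 → ((0.188235+0.055)/1.055)^2.4 ≈ 0.029557
  B: 178/255 ≈ 0.698039 > 0.04045 → ((0.698039+0.055)/1.055)^2.4 ≈ 0.445201
R_lin = 0.165132, G_lin = 0.029557, B_lin = 0.445201
L = 0.2126×R + 0.7152×G + 0.0722×B
L = 0.2126×0.165132 + 0.7152×0.029557 + 0.0722×0.445201
L ≈ 0.088390


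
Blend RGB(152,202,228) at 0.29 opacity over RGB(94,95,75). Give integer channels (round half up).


C = α×F + (1-α)×B, with 1-α = 0.71
R: 0.29×152 + 0.71×94 = 44.08 + 66.74 = 110.82 → 111
G: 0.29×202 + 0.71×95 = 58.58 + 67.45 = 126.03 → 126
B: 0.29×228 + 0.71×75 = 66.12 + 53.25 = 119.37 → 119
= RGB(111, 126, 119)


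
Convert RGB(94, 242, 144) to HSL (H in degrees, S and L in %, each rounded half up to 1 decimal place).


Normalize: R'=94/255≈0.3686, G'=242/255≈0.9490, B'=144/255≈0.5647
Max=242/255, Min=94/255, Δ=Max-Min=148/255
L = (Max+Min)/2 = (242+94)/510 = 336/510 = 0.65882… → L = 65.9%
L > 0.5 → S = Δ/(2-Max-Min) = 148/(510-242-94) = 148/174 = 0.85057… → S = 85.1%
(the 1/255 factors cancel in S and H, so raw channel differences can be used)
Max is G' → H = 60 × ((B-R)/Δ + 2) = 60 × ((144-94)/148 + 2)
  50/148 + 2 = 0.3378… + 2 = 2.3378…
  H = 60 × 2.3378… = 140.270…° → H = 140.3°
= HSL(140.3°, 85.1%, 65.9%)


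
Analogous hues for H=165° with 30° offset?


Base hue: 165°
Left analog: (165 - 30) mod 360 = 135°
Right analog: (165 + 30) mod 360 = 195°
Analogous hues = 135° and 195°


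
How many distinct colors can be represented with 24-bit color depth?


Colors = 2^bits = 2^24
= 16,777,216 colors


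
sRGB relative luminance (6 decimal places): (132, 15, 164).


Linearize each channel (sRGB transfer function): c = v/255; c_lin = c/12.92 if c ≤ 0.04045, else ((c+0.055)/1.055)^2.4
  R: 132/255 ≈ 0.517647 > 0.04045 → ((0.517647+0.055)/1.055)^2.4 ≈ 0.230740
  G: 15/255 ≈ 0.058824 > 0.04045 → ((0.058824+0.055)/1.055)^2.4 ≈ 0.004777
  B: 164/255 ≈ 0.643137 > 0.04045 → ((0.643137+0.055)/1.055)^2.4 ≈ 0.371238
R_lin = 0.230740, G_lin = 0.004777, B_lin = 0.371238
L = 0.2126×R + 0.7152×G + 0.0722×B
L = 0.2126×0.230740 + 0.7152×0.004777 + 0.0722×0.371238
L ≈ 0.079275


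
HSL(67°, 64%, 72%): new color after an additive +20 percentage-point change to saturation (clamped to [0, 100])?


Original S = 64%
Adjustment = +20 percentage points
New S = 64 + (20) = 84
Clamp to [0, 100] → 84
= HSL(67°, 84%, 72%)


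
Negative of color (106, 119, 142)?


Invert: (255-R, 255-G, 255-B)
R: 255-106 = 149
G: 255-119 = 136
B: 255-142 = 113
= RGB(149, 136, 113)


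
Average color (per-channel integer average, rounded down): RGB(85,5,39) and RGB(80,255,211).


Midpoint: each channel = ⌊(C₁+C₂)/2⌋
R: ⌊(85+80)/2⌋ = 82
G: ⌊(5+255)/2⌋ = 130
B: ⌊(39+211)/2⌋ = 125
= RGB(82, 130, 125)


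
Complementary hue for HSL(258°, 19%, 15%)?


Complement = opposite side of color wheel = hue + 180°
H' = (258 + 180) mod 360 = 78°
S and L unchanged.
= HSL(78°, 19%, 15%)


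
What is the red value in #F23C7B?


Color: #F23C7B
R = F2 = 242
G = 3C = 60
B = 7B = 123
Red = 242


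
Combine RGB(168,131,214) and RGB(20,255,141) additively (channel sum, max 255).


Additive: each channel = min(255, C₁+C₂)
R: 168+20 = 188 → 188
G: 131+255 = 386 → 255
B: 214+141 = 355 → 255
= RGB(188, 255, 255)


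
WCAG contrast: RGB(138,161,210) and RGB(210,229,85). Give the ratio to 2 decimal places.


Linearize each sRGB channel c=v/255: c/12.92 if c ≤ 0.04045 else ((c+0.055)/1.055)^2.4
L = 0.2126×R_lin + 0.7152×G_lin + 0.0722×B_lin
Color 1 (138,161,210):
  R=138: 138/255≈0.5412 > 0.04045 → ((0.5412+0.055)/1.055)^2.4 ≈ 0.25415
  G=161: 161/255≈0.6314 > 0.04045 → ((0.6314+0.055)/1.055)^2.4 ≈ 0.35640
  B=210: 210/255≈0.8235 > 0.04045 → ((0.8235+0.055)/1.055)^2.4 ≈ 0.64448
  L1 = 0.2126×0.25415 + 0.7152×0.35640 + 0.0722×0.64448 ≈ 0.35546
Color 2 (210,229,85):
  R=210: 210/255≈0.8235 > 0.04045 → ((0.8235+0.055)/1.055)^2.4 ≈ 0.64448
  G=229: 229/255≈0.8980 > 0.04045 → ((0.8980+0.055)/1.055)^2.4 ≈ 0.78354
  B=85: 85/255≈0.3333 > 0.04045 → ((0.3333+0.055)/1.055)^2.4 ≈ 0.09084
  L2 = 0.2126×0.64448 + 0.7152×0.78354 + 0.0722×0.09084 ≈ 0.70396
Lighter = 0.70396, Darker = 0.35546
Ratio = (L_lighter + 0.05) / (L_darker + 0.05)
Ratio = (0.70396 + 0.05) / (0.35546 + 0.05) = 0.75396 / 0.40546 ≈ 1.8595
Ratio ≈ 1.86:1


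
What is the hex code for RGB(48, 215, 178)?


R = 48 → 30 (hex)
G = 215 → D7 (hex)
B = 178 → B2 (hex)
Hex = #30D7B2


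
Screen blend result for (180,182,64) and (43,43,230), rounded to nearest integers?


Screen: C = 255 - (255-A)×(255-B)/255, rounded to nearest integer
R: 255 - (255-180)×(255-43)/255 = 255 - 15900/255 ≈ 255 - 62.353 = 192.647 → 193
G: 255 - (255-182)×(255-43)/255 = 255 - 15476/255 ≈ 255 - 60.690 = 194.310 → 194
B: 255 - (255-64)×(255-230)/255 = 255 - 4775/255 ≈ 255 - 18.725 = 236.275 → 236
= RGB(193, 194, 236)


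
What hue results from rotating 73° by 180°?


New hue = (H + rotation) mod 360
New hue = (73 + 180) mod 360
= 253 mod 360
= 253°


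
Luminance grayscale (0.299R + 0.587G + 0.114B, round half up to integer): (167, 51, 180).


Gray = 0.299×R + 0.587×G + 0.114×B
Gray = 0.299×167 + 0.587×51 + 0.114×180
Gray = 49.933 + 29.937 + 20.520
Gray = 100.390 → round half up → 100
Gray = 100


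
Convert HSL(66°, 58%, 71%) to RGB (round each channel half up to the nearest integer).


H=66°, S=0.58, L=0.71
C = (1-|2L-1|)×S = (1-|0.42|)×0.58 = 0.3364
H' = H/60 = 66/60 ≈ 1.1000; X = C×(1-|H' mod 2 - 1|) = 0.30276
m = L - C/2 = 0.71 - 0.1682 = 0.5418
Sector ⌊H'⌋ = 1 → (R',G',B') = (0.30276, 0.3364, 0.0)
RGB = ((R'+m)×255, (G'+m)×255, (B'+m)×255) = (215.3628, 223.941, 138.159)
Round half up → RGB(215, 224, 138)
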